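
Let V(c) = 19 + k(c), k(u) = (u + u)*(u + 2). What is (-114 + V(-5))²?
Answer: 4225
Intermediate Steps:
k(u) = 2*u*(2 + u) (k(u) = (2*u)*(2 + u) = 2*u*(2 + u))
V(c) = 19 + 2*c*(2 + c)
(-114 + V(-5))² = (-114 + (19 + 2*(-5)*(2 - 5)))² = (-114 + (19 + 2*(-5)*(-3)))² = (-114 + (19 + 30))² = (-114 + 49)² = (-65)² = 4225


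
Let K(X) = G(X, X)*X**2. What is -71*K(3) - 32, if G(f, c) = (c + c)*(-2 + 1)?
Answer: 3802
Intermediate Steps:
G(f, c) = -2*c (G(f, c) = (2*c)*(-1) = -2*c)
K(X) = -2*X**3 (K(X) = (-2*X)*X**2 = -2*X**3)
-71*K(3) - 32 = -(-142)*3**3 - 32 = -(-142)*27 - 32 = -71*(-54) - 32 = 3834 - 32 = 3802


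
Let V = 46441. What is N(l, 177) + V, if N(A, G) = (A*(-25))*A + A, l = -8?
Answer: 44833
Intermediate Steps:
N(A, G) = A - 25*A² (N(A, G) = (-25*A)*A + A = -25*A² + A = A - 25*A²)
N(l, 177) + V = -8*(1 - 25*(-8)) + 46441 = -8*(1 + 200) + 46441 = -8*201 + 46441 = -1608 + 46441 = 44833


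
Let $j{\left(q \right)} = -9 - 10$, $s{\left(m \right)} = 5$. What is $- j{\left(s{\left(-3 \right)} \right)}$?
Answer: $19$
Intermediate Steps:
$j{\left(q \right)} = -19$ ($j{\left(q \right)} = -9 - 10 = -19$)
$- j{\left(s{\left(-3 \right)} \right)} = \left(-1\right) \left(-19\right) = 19$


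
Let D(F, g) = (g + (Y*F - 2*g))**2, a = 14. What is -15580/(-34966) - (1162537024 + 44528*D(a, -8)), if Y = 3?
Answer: -22270842342802/17483 ≈ -1.2739e+9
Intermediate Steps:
D(F, g) = (-g + 3*F)**2 (D(F, g) = (g + (3*F - 2*g))**2 = (g + (-2*g + 3*F))**2 = (-g + 3*F)**2)
-15580/(-34966) - (1162537024 + 44528*D(a, -8)) = -15580/(-34966) - (1162537024 + 44528*(-1*(-8) + 3*14)**2) = -15580*(-1/34966) - (1162537024 + 44528*(8 + 42)**2) = 7790/17483 - 44528/(1/(26108 + 50**2)) = 7790/17483 - 44528/(1/(26108 + 2500)) = 7790/17483 - 44528/(1/28608) = 7790/17483 - 44528/1/28608 = 7790/17483 - 44528*28608 = 7790/17483 - 1273857024 = -22270842342802/17483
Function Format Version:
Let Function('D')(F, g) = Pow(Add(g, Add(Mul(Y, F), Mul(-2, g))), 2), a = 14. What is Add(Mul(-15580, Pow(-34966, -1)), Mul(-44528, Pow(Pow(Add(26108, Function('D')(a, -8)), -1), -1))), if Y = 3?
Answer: Rational(-22270842342802, 17483) ≈ -1.2739e+9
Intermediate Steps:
Function('D')(F, g) = Pow(Add(Mul(-1, g), Mul(3, F)), 2) (Function('D')(F, g) = Pow(Add(g, Add(Mul(3, F), Mul(-2, g))), 2) = Pow(Add(g, Add(Mul(-2, g), Mul(3, F))), 2) = Pow(Add(Mul(-1, g), Mul(3, F)), 2))
Add(Mul(-15580, Pow(-34966, -1)), Mul(-44528, Pow(Pow(Add(26108, Function('D')(a, -8)), -1), -1))) = Add(Mul(-15580, Pow(-34966, -1)), Mul(-44528, Pow(Pow(Add(26108, Pow(Add(Mul(-1, -8), Mul(3, 14)), 2)), -1), -1))) = Add(Mul(-15580, Rational(-1, 34966)), Mul(-44528, Pow(Pow(Add(26108, Pow(Add(8, 42), 2)), -1), -1))) = Add(Rational(7790, 17483), Mul(-44528, Pow(Pow(Add(26108, Pow(50, 2)), -1), -1))) = Add(Rational(7790, 17483), Mul(-44528, Pow(Pow(Add(26108, 2500), -1), -1))) = Add(Rational(7790, 17483), Mul(-44528, Pow(Pow(28608, -1), -1))) = Add(Rational(7790, 17483), Mul(-44528, Pow(Rational(1, 28608), -1))) = Add(Rational(7790, 17483), Mul(-44528, 28608)) = Add(Rational(7790, 17483), -1273857024) = Rational(-22270842342802, 17483)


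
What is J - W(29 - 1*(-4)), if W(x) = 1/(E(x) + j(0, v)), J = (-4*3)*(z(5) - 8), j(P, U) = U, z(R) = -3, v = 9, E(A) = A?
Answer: 5543/42 ≈ 131.98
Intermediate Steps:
J = 132 (J = (-4*3)*(-3 - 8) = -12*(-11) = 132)
W(x) = 1/(9 + x) (W(x) = 1/(x + 9) = 1/(9 + x))
J - W(29 - 1*(-4)) = 132 - 1/(9 + (29 - 1*(-4))) = 132 - 1/(9 + (29 + 4)) = 132 - 1/(9 + 33) = 132 - 1/42 = 5543/42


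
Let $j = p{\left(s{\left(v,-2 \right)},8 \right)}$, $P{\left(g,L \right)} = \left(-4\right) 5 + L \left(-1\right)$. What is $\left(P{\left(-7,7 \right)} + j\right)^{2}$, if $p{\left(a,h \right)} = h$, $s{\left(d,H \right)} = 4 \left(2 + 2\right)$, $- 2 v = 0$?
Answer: $361$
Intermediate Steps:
$v = 0$ ($v = \left(- \frac{1}{2}\right) 0 = 0$)
$s{\left(d,H \right)} = 16$ ($s{\left(d,H \right)} = 4 \cdot 4 = 16$)
$P{\left(g,L \right)} = -20 - L$
$j = 8$
$\left(P{\left(-7,7 \right)} + j\right)^{2} = \left(\left(-20 - 7\right) + 8\right)^{2} = \left(-27 + 8\right)^{2} = \left(-19\right)^{2} = 361$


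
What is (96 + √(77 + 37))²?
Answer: (96 + √114)² ≈ 11380.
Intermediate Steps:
(96 + √(77 + 37))² = (96 + √114)²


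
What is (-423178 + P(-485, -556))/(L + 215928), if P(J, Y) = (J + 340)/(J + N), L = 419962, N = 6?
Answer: -202702117/304591310 ≈ -0.66549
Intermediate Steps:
P(J, Y) = (340 + J)/(6 + J) (P(J, Y) = (J + 340)/(J + 6) = (340 + J)/(6 + J))
(-423178 + P(-485, -556))/(L + 215928) = (-423178 + (340 - 485)/(6 - 485))/(419962 + 215928) = (-423178 - 145/(-479))/635890 = (-423178 - 1/479*(-145))*(1/635890) = (-423178 + 145/479)*(1/635890) = -202702117/479*1/635890 = -202702117/304591310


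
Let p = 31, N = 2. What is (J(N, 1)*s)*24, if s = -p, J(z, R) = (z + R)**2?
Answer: -6696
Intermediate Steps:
J(z, R) = (R + z)**2
s = -31 (s = -1*31 = -31)
(J(N, 1)*s)*24 = ((1 + 2)**2*(-31))*24 = (3**2*(-31))*24 = (9*(-31))*24 = -279*24 = -6696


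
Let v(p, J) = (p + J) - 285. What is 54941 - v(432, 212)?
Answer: 54582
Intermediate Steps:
v(p, J) = -285 + J + p (v(p, J) = (J + p) - 285 = -285 + J + p)
54941 - v(432, 212) = 54941 - (-285 + 212 + 432) = 54941 - 1*359 = 54941 - 359 = 54582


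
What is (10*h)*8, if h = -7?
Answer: -560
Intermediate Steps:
(10*h)*8 = (10*(-7))*8 = -70*8 = -560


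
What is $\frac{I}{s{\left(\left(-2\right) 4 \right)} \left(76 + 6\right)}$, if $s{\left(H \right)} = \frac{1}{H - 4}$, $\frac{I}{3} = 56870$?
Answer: $- \frac{1023660}{41} \approx -24967.0$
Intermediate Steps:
$I = 170610$ ($I = 3 \cdot 56870 = 170610$)
$s{\left(H \right)} = \frac{1}{-4 + H}$
$\frac{I}{s{\left(\left(-2\right) 4 \right)} \left(76 + 6\right)} = \frac{170610}{\frac{1}{-4 - 8} \left(76 + 6\right)} = \frac{170610}{\frac{1}{-4 - 8} \cdot 82} = \frac{170610}{\frac{1}{-12} \cdot 82} = \frac{170610}{\left(- \frac{1}{12}\right) 82} = \frac{170610}{- \frac{41}{6}} = 170610 \left(- \frac{6}{41}\right) = - \frac{1023660}{41}$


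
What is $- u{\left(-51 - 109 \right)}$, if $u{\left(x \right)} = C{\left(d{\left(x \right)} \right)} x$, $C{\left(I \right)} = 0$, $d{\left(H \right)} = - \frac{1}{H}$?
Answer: $0$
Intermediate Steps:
$u{\left(x \right)} = 0$ ($u{\left(x \right)} = 0 x = 0$)
$- u{\left(-51 - 109 \right)} = \left(-1\right) 0 = 0$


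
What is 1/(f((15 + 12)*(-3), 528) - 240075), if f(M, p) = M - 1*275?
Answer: -1/240431 ≈ -4.1592e-6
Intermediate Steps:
f(M, p) = -275 + M (f(M, p) = M - 275 = -275 + M)
1/(f((15 + 12)*(-3), 528) - 240075) = 1/((-275 + (15 + 12)*(-3)) - 240075) = 1/((-275 + 27*(-3)) - 240075) = 1/((-275 - 81) - 240075) = 1/(-356 - 240075) = 1/(-240431) = -1/240431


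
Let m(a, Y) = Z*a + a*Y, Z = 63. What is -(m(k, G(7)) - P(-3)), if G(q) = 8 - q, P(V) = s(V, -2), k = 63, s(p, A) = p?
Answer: -4035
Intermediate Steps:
P(V) = V
m(a, Y) = 63*a + Y*a (m(a, Y) = 63*a + a*Y = 63*a + Y*a)
-(m(k, G(7)) - P(-3)) = -(63*(63 + (8 - 1*7)) - 1*(-3)) = -(63*(63 + (8 - 7)) + 3) = -(63*(63 + 1) + 3) = -(63*64 + 3) = -(4032 + 3) = -1*4035 = -4035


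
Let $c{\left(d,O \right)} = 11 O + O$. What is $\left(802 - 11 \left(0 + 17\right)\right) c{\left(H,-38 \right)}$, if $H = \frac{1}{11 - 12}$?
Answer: $-280440$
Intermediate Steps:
$H = -1$ ($H = \frac{1}{-1} = -1$)
$c{\left(d,O \right)} = 12 O$
$\left(802 - 11 \left(0 + 17\right)\right) c{\left(H,-38 \right)} = \left(802 - 11 \left(0 + 17\right)\right) 12 \left(-38\right) = \left(802 - 187\right) \left(-456\right) = 615 \left(-456\right) = -280440$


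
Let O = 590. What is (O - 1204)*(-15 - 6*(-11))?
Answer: -31314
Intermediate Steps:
(O - 1204)*(-15 - 6*(-11)) = (590 - 1204)*(-15 - 6*(-11)) = -614*(-15 + 66) = -614*51 = -31314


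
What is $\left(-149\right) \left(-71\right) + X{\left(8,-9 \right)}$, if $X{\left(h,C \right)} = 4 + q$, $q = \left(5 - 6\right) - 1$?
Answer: $10581$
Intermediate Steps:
$q = -2$ ($q = \left(5 - 6\right) - 1 = -1 - 1 = -2$)
$X{\left(h,C \right)} = 2$ ($X{\left(h,C \right)} = 4 - 2 = 2$)
$\left(-149\right) \left(-71\right) + X{\left(8,-9 \right)} = \left(-149\right) \left(-71\right) + 2 = 10579 + 2 = 10581$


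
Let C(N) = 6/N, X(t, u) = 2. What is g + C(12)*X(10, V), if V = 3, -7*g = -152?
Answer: 159/7 ≈ 22.714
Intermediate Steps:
g = 152/7 (g = -1/7*(-152) = 152/7 ≈ 21.714)
g + C(12)*X(10, V) = 152/7 + (6/12)*2 = 152/7 + (6*(1/12))*2 = 152/7 + (1/2)*2 = 152/7 + 1 = 159/7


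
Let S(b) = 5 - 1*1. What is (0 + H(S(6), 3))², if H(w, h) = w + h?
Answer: 49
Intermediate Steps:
S(b) = 4 (S(b) = 5 - 1 = 4)
H(w, h) = h + w
(0 + H(S(6), 3))² = (0 + (3 + 4))² = (0 + 7)² = 7² = 49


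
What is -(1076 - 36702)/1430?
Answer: 17813/715 ≈ 24.913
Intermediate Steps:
-(1076 - 36702)/1430 = -(-35626)/1430 = -1*(-17813/715) = 17813/715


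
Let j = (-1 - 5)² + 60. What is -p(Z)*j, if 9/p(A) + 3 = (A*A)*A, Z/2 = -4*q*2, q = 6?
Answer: 288/294913 ≈ 0.00097656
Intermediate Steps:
Z = -96 (Z = 2*(-4*6*2) = 2*(-24*2) = 2*(-48) = -96)
p(A) = 9/(-3 + A³) (p(A) = 9/(-3 + (A*A)*A) = 9/(-3 + A²*A) = 9/(-3 + A³))
j = 96 (j = (-6)² + 60 = 36 + 60 = 96)
-p(Z)*j = -9/(-3 + (-96)³)*96 = -9/(-3 - 884736)*96 = -9/(-884739)*96 = -9*(-1/884739)*96 = -(-3)*96/294913 = -1*(-288/294913) = 288/294913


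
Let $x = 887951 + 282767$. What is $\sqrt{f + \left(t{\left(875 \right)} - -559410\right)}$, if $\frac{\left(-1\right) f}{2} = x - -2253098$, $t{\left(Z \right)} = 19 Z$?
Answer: $i \sqrt{6271597} \approx 2504.3 i$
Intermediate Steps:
$x = 1170718$
$f = -6847632$ ($f = - 2 \left(1170718 - -2253098\right) = - 2 \left(1170718 + 2253098\right) = \left(-2\right) 3423816 = -6847632$)
$\sqrt{f + \left(t{\left(875 \right)} - -559410\right)} = \sqrt{-6847632 + \left(19 \cdot 875 - -559410\right)} = \sqrt{-6847632 + \left(16625 + 559410\right)} = \sqrt{-6847632 + 576035} = \sqrt{-6271597} = i \sqrt{6271597}$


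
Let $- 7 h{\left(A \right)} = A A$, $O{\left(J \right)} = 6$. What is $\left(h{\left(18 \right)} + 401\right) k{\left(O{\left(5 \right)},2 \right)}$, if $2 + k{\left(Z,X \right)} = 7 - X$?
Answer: $\frac{7449}{7} \approx 1064.1$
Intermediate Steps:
$k{\left(Z,X \right)} = 5 - X$ ($k{\left(Z,X \right)} = -2 - \left(-7 + X\right) = 5 - X$)
$h{\left(A \right)} = - \frac{A^{2}}{7}$ ($h{\left(A \right)} = - \frac{A A}{7} = - \frac{A^{2}}{7}$)
$\left(h{\left(18 \right)} + 401\right) k{\left(O{\left(5 \right)},2 \right)} = \left(- \frac{18^{2}}{7} + 401\right) \left(5 - 2\right) = \left(\left(- \frac{1}{7}\right) 324 + 401\right) \left(5 - 2\right) = \left(- \frac{324}{7} + 401\right) 3 = \frac{2483}{7} \cdot 3 = \frac{7449}{7}$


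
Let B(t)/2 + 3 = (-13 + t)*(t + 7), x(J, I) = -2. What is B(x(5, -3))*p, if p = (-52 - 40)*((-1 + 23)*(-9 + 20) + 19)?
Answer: 3745872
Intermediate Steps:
B(t) = -6 + 2*(-13 + t)*(7 + t) (B(t) = -6 + 2*((-13 + t)*(t + 7)) = -6 + 2*((-13 + t)*(7 + t)) = -6 + 2*(-13 + t)*(7 + t))
p = -24012 (p = -92*(22*11 + 19) = -92*(242 + 19) = -92*261 = -24012)
B(x(5, -3))*p = (-188 - 12*(-2) + 2*(-2)²)*(-24012) = (-188 + 24 + 2*4)*(-24012) = (-188 + 24 + 8)*(-24012) = -156*(-24012) = 3745872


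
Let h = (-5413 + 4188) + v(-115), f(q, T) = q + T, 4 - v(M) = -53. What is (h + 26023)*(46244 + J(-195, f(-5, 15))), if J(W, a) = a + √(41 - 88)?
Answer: 1149643170 + 24855*I*√47 ≈ 1.1496e+9 + 1.704e+5*I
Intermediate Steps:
v(M) = 57 (v(M) = 4 - 1*(-53) = 4 + 53 = 57)
f(q, T) = T + q
J(W, a) = a + I*√47 (J(W, a) = a + √(-47) = a + I*√47)
h = -1168 (h = (-5413 + 4188) + 57 = -1225 + 57 = -1168)
(h + 26023)*(46244 + J(-195, f(-5, 15))) = (-1168 + 26023)*(46244 + ((15 - 5) + I*√47)) = 24855*(46244 + (10 + I*√47)) = 24855*(46254 + I*√47) = 1149643170 + 24855*I*√47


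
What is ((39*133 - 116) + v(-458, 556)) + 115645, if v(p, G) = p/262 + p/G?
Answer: 4396141627/36418 ≈ 1.2071e+5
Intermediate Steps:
v(p, G) = p/262 + p/G (v(p, G) = p*(1/262) + p/G = p/262 + p/G)
((39*133 - 116) + v(-458, 556)) + 115645 = ((39*133 - 116) + ((1/262)*(-458) - 458/556)) + 115645 = ((5187 - 116) + (-229/131 - 458*1/556)) + 115645 = (5071 + (-229/131 - 229/278)) + 115645 = (5071 - 93661/36418) + 115645 = 184582017/36418 + 115645 = 4396141627/36418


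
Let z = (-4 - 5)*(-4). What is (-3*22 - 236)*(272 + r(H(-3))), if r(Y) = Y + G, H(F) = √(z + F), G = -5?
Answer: -80634 - 302*√33 ≈ -82369.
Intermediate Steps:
z = 36 (z = -9*(-4) = 36)
H(F) = √(36 + F)
r(Y) = -5 + Y (r(Y) = Y - 5 = -5 + Y)
(-3*22 - 236)*(272 + r(H(-3))) = (-3*22 - 236)*(272 + (-5 + √(36 - 3))) = (-66 - 236)*(272 + (-5 + √33)) = -302*(267 + √33) = -80634 - 302*√33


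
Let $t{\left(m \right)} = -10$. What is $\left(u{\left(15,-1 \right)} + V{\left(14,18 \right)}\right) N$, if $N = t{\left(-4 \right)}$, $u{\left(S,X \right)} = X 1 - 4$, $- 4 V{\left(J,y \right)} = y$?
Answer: $95$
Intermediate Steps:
$V{\left(J,y \right)} = - \frac{y}{4}$
$u{\left(S,X \right)} = -4 + X$ ($u{\left(S,X \right)} = X - 4 = -4 + X$)
$N = -10$
$\left(u{\left(15,-1 \right)} + V{\left(14,18 \right)}\right) N = \left(\left(-4 - 1\right) - \frac{9}{2}\right) \left(-10\right) = \left(-5 - \frac{9}{2}\right) \left(-10\right) = \left(- \frac{19}{2}\right) \left(-10\right) = 95$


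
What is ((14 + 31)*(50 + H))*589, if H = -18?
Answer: 848160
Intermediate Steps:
((14 + 31)*(50 + H))*589 = ((14 + 31)*(50 - 18))*589 = (45*32)*589 = 1440*589 = 848160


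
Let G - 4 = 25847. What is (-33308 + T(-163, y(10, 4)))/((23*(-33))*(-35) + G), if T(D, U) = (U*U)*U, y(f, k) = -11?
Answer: -34639/52416 ≈ -0.66085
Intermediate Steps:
G = 25851 (G = 4 + 25847 = 25851)
T(D, U) = U³ (T(D, U) = U²*U = U³)
(-33308 + T(-163, y(10, 4)))/((23*(-33))*(-35) + G) = (-33308 + (-11)³)/((23*(-33))*(-35) + 25851) = (-33308 - 1331)/(-759*(-35) + 25851) = -34639/(26565 + 25851) = -34639/52416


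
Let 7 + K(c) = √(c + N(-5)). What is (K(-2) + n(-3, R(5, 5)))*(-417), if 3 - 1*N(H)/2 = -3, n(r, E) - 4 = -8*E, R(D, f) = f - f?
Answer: 1251 - 417*√10 ≈ -67.670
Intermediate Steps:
R(D, f) = 0
n(r, E) = 4 - 8*E
N(H) = 12 (N(H) = 6 - 2*(-3) = 6 + 6 = 12)
K(c) = -7 + √(12 + c) (K(c) = -7 + √(c + 12) = -7 + √(12 + c))
(K(-2) + n(-3, R(5, 5)))*(-417) = ((-7 + √(12 - 2)) + (4 - 8*0))*(-417) = ((-7 + √10) + (4 + 0))*(-417) = ((-7 + √10) + 4)*(-417) = (-3 + √10)*(-417) = 1251 - 417*√10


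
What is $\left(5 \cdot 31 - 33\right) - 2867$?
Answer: $-2745$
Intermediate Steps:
$\left(5 \cdot 31 - 33\right) - 2867 = \left(155 - 33\right) - 2867 = 122 - 2867 = -2745$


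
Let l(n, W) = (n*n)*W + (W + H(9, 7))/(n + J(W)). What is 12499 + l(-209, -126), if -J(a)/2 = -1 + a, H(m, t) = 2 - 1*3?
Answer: -247108942/45 ≈ -5.4913e+6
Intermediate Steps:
H(m, t) = -1 (H(m, t) = 2 - 3 = -1)
J(a) = 2 - 2*a (J(a) = -2*(-1 + a) = 2 - 2*a)
l(n, W) = W*n² + (-1 + W)/(2 + n - 2*W) (l(n, W) = (n*n)*W + (W - 1)/(n + (2 - 2*W)) = n²*W + (-1 + W)/(2 + n - 2*W) = W*n² + (-1 + W)/(2 + n - 2*W))
12499 + l(-209, -126) = 12499 + (-1 - 126 - 126*(-209)³ - 2*(-126)*(-209)²*(-1 - 126))/(2 - 209 - 2*(-126)) = 12499 + (-1 - 126 - 126*(-9129329) - 2*(-126)*43681*(-127))/(2 - 209 + 252) = 12499 + (-1 - 126 + 1150295454 - 1397966724)/45 = 12499 + (1/45)*(-247671397) = 12499 - 247671397/45 = -247108942/45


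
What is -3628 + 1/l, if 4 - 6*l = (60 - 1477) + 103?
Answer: -2390849/659 ≈ -3628.0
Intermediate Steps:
l = 659/3 (l = 2/3 - ((60 - 1477) + 103)/6 = 2/3 - (-1417 + 103)/6 = 2/3 - 1/6*(-1314) = 2/3 + 219 = 659/3 ≈ 219.67)
-3628 + 1/l = -3628 + 1/(659/3) = -3628 + 3/659 = -2390849/659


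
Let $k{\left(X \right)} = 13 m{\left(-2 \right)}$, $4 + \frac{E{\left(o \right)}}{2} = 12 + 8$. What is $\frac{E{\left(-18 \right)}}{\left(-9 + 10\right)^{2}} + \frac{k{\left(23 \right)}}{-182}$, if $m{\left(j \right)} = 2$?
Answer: $\frac{223}{7} \approx 31.857$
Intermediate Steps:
$E{\left(o \right)} = 32$ ($E{\left(o \right)} = -8 + 2 \left(12 + 8\right) = -8 + 2 \cdot 20 = -8 + 40 = 32$)
$k{\left(X \right)} = 26$ ($k{\left(X \right)} = 13 \cdot 2 = 26$)
$\frac{E{\left(-18 \right)}}{\left(-9 + 10\right)^{2}} + \frac{k{\left(23 \right)}}{-182} = \frac{32}{\left(-9 + 10\right)^{2}} + \frac{26}{-182} = \frac{32}{1^{2}} + 26 \left(- \frac{1}{182}\right) = \frac{32}{1} - \frac{1}{7} = 32 \cdot 1 - \frac{1}{7} = 32 - \frac{1}{7} = \frac{223}{7}$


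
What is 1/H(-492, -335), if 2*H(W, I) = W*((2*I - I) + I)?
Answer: 1/164820 ≈ 6.0672e-6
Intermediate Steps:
H(W, I) = I*W (H(W, I) = (W*((2*I - I) + I))/2 = (W*(I + I))/2 = (W*(2*I))/2 = (2*I*W)/2 = I*W)
1/H(-492, -335) = 1/(-335*(-492)) = 1/164820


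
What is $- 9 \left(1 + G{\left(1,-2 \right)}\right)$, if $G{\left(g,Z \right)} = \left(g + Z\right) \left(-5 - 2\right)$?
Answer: $-72$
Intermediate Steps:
$G{\left(g,Z \right)} = - 7 Z - 7 g$ ($G{\left(g,Z \right)} = \left(Z + g\right) \left(-7\right) = - 7 Z - 7 g$)
$- 9 \left(1 + G{\left(1,-2 \right)}\right) = - 9 \left(1 - -7\right) = - 9 \left(1 + \left(14 - 7\right)\right) = - 9 \left(1 + 7\right) = \left(-9\right) 8 = -72$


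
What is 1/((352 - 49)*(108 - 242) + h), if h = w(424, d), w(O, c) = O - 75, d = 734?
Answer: -1/40253 ≈ -2.4843e-5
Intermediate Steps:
w(O, c) = -75 + O
h = 349 (h = -75 + 424 = 349)
1/((352 - 49)*(108 - 242) + h) = 1/((352 - 49)*(108 - 242) + 349) = 1/(303*(-134) + 349) = 1/(-40602 + 349) = 1/(-40253) = -1/40253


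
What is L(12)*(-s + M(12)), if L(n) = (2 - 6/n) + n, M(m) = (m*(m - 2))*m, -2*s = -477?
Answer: 64881/4 ≈ 16220.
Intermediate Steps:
s = 477/2 (s = -½*(-477) = 477/2 ≈ 238.50)
M(m) = m²*(-2 + m) (M(m) = (m*(-2 + m))*m = m²*(-2 + m))
L(n) = 2 + n - 6/n
L(12)*(-s + M(12)) = (2 + 12 - 6/12)*(-1*477/2 + 12²*(-2 + 12)) = (2 + 12 - 6*1/12)*(-477/2 + 144*10) = (2 + 12 - ½)*(-477/2 + 1440) = (27/2)*(2403/2) = 64881/4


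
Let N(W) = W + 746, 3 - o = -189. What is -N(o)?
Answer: -938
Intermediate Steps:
o = 192 (o = 3 - 1*(-189) = 3 + 189 = 192)
N(W) = 746 + W
-N(o) = -(746 + 192) = -1*938 = -938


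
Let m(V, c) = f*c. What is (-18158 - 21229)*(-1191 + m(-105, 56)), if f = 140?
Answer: -261884163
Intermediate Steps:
m(V, c) = 140*c
(-18158 - 21229)*(-1191 + m(-105, 56)) = (-18158 - 21229)*(-1191 + 140*56) = -39387*(-1191 + 7840) = -39387*6649 = -261884163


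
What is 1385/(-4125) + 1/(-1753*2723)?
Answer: -1322237888/3938070675 ≈ -0.33576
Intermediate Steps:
1385/(-4125) + 1/(-1753*2723) = 1385*(-1/4125) - 1/1753*1/2723 = -277/825 - 1/4773419 = -1322237888/3938070675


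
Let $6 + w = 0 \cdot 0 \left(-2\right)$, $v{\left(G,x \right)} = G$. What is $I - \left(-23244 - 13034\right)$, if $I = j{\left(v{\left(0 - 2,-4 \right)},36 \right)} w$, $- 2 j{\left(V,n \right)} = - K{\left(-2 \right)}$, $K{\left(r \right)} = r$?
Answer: $36284$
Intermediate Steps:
$j{\left(V,n \right)} = -1$ ($j{\left(V,n \right)} = - \frac{\left(-1\right) \left(-2\right)}{2} = \left(- \frac{1}{2}\right) 2 = -1$)
$w = -6$ ($w = -6 + 0 \cdot 0 \left(-2\right) = -6 + 0 \left(-2\right) = -6 + 0 = -6$)
$I = 6$ ($I = \left(-1\right) \left(-6\right) = 6$)
$I - \left(-23244 - 13034\right) = 6 - \left(-23244 - 13034\right) = 6 - -36278 = 6 + 36278 = 36284$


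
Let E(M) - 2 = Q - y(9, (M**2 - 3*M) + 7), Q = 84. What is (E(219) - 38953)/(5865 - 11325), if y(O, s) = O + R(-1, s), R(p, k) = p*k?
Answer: -241/156 ≈ -1.5449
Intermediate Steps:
R(p, k) = k*p
y(O, s) = O - s (y(O, s) = O + s*(-1) = O - s)
E(M) = 84 + M**2 - 3*M (E(M) = 2 + (84 - (9 - ((M**2 - 3*M) + 7))) = 2 + (84 - (9 - (7 + M**2 - 3*M))) = 2 + (84 - (9 + (-7 - M**2 + 3*M))) = 2 + (84 - (2 - M**2 + 3*M)) = 2 + (84 + (-2 + M**2 - 3*M)) = 2 + (82 + M**2 - 3*M) = 84 + M**2 - 3*M)
(E(219) - 38953)/(5865 - 11325) = ((84 + 219**2 - 3*219) - 38953)/(5865 - 11325) = ((84 + 47961 - 657) - 38953)/(-5460) = (47388 - 38953)*(-1/5460) = 8435*(-1/5460) = -241/156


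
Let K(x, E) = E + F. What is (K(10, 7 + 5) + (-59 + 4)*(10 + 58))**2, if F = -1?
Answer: 13905441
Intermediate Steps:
K(x, E) = -1 + E (K(x, E) = E - 1 = -1 + E)
(K(10, 7 + 5) + (-59 + 4)*(10 + 58))**2 = ((-1 + (7 + 5)) + (-59 + 4)*(10 + 58))**2 = ((-1 + 12) - 55*68)**2 = (11 - 3740)**2 = (-3729)**2 = 13905441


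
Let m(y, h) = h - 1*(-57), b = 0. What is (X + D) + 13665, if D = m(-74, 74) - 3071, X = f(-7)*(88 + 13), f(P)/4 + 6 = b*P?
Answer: 8301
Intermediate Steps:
f(P) = -24 (f(P) = -24 + 4*(0*P) = -24 + 4*0 = -24 + 0 = -24)
m(y, h) = 57 + h (m(y, h) = h + 57 = 57 + h)
X = -2424 (X = -24*(88 + 13) = -24*101 = -2424)
D = -2940 (D = (57 + 74) - 3071 = 131 - 3071 = -2940)
(X + D) + 13665 = (-2424 - 2940) + 13665 = -5364 + 13665 = 8301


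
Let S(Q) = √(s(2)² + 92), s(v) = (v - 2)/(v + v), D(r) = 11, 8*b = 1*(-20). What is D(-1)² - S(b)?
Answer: 121 - 2*√23 ≈ 111.41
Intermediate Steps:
b = -5/2 (b = (1*(-20))/8 = (⅛)*(-20) = -5/2 ≈ -2.5000)
s(v) = (-2 + v)/(2*v) (s(v) = (-2 + v)/((2*v)) = (-2 + v)*(1/(2*v)) = (-2 + v)/(2*v))
S(Q) = 2*√23 (S(Q) = √(((½)*(-2 + 2)/2)² + 92) = √(((½)*(½)*0)² + 92) = √(0² + 92) = √(0 + 92) = √92 = 2*√23)
D(-1)² - S(b) = 11² - 2*√23 = 121 - 2*√23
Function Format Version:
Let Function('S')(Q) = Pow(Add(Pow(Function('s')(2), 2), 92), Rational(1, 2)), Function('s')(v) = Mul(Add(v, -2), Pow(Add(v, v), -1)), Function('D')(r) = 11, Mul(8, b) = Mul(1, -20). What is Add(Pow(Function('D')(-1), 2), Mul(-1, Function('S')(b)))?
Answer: Add(121, Mul(-2, Pow(23, Rational(1, 2)))) ≈ 111.41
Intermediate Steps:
b = Rational(-5, 2) (b = Mul(Rational(1, 8), Mul(1, -20)) = Mul(Rational(1, 8), -20) = Rational(-5, 2) ≈ -2.5000)
Function('s')(v) = Mul(Rational(1, 2), Pow(v, -1), Add(-2, v)) (Function('s')(v) = Mul(Add(-2, v), Pow(Mul(2, v), -1)) = Mul(Add(-2, v), Mul(Rational(1, 2), Pow(v, -1))) = Mul(Rational(1, 2), Pow(v, -1), Add(-2, v)))
Function('S')(Q) = Mul(2, Pow(23, Rational(1, 2))) (Function('S')(Q) = Pow(Add(Pow(Mul(Rational(1, 2), Pow(2, -1), Add(-2, 2)), 2), 92), Rational(1, 2)) = Pow(Add(Pow(Mul(Rational(1, 2), Rational(1, 2), 0), 2), 92), Rational(1, 2)) = Pow(Add(Pow(0, 2), 92), Rational(1, 2)) = Pow(Add(0, 92), Rational(1, 2)) = Pow(92, Rational(1, 2)) = Mul(2, Pow(23, Rational(1, 2))))
Add(Pow(Function('D')(-1), 2), Mul(-1, Function('S')(b))) = Add(Pow(11, 2), Mul(-1, Mul(2, Pow(23, Rational(1, 2))))) = Add(121, Mul(-2, Pow(23, Rational(1, 2))))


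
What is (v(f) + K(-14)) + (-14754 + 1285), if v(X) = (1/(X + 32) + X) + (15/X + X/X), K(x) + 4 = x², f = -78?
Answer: -3992910/299 ≈ -13354.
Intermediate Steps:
K(x) = -4 + x²
v(X) = 1 + X + 1/(32 + X) + 15/X (v(X) = (1/(32 + X) + X) + (15/X + 1) = (X + 1/(32 + X)) + (1 + 15/X) = 1 + X + 1/(32 + X) + 15/X)
(v(f) + K(-14)) + (-14754 + 1285) = ((480 + (-78)³ + 33*(-78)² + 48*(-78))/((-78)*(32 - 78)) + (-4 + (-14)²)) + (-14754 + 1285) = (-1/78*(480 - 474552 + 33*6084 - 3744)/(-46) + (-4 + 196)) - 13469 = (-1/78*(-1/46)*(480 - 474552 + 200772 - 3744) + 192) - 13469 = (-1/78*(-1/46)*(-277044) + 192) - 13469 = (-23087/299 + 192) - 13469 = 34321/299 - 13469 = -3992910/299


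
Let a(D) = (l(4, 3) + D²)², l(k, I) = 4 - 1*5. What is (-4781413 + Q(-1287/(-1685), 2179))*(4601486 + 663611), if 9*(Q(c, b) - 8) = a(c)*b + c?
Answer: -1826418147588531099570451082/72550787405625 ≈ -2.5174e+13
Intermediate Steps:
l(k, I) = -1 (l(k, I) = 4 - 5 = -1)
a(D) = (-1 + D²)²
Q(c, b) = 8 + c/9 + b*(-1 + c²)²/9 (Q(c, b) = 8 + ((-1 + c²)²*b + c)/9 = 8 + (b*(-1 + c²)² + c)/9 = 8 + (c + b*(-1 + c²)²)/9 = 8 + (c/9 + b*(-1 + c²)²/9) = 8 + c/9 + b*(-1 + c²)²/9)
(-4781413 + Q(-1287/(-1685), 2179))*(4601486 + 663611) = (-4781413 + (8 + (-1287/(-1685))/9 + (⅑)*2179*(-1 + (-1287/(-1685))²)²))*(4601486 + 663611) = (-4781413 + (8 + (-1287*(-1/1685))/9 + (⅑)*2179*(-1 + (-1287*(-1/1685))²)²))*5265097 = (-4781413 + (8 + (⅑)*(1287/1685) + (⅑)*2179*(-1 + (1287/1685)²)²))*5265097 = (-4781413 + (8 + 143/1685 + (⅑)*2179*(-1 + 1656369/2839225)²))*5265097 = (-4781413 + (8 + 143/1685 + (⅑)*2179*(-1182856/2839225)²))*5265097 = (-4781413 + (8 + 143/1685 + (⅑)*2179*(1399148316736/8061198600625)))*5265097 = (-4781413 + (8 + 143/1685 + 3048744182167744/72550787405625))*5265097 = (-4781413 + 3635307610551619/72550787405625)*5265097 = -346891642753881096506/72550787405625*5265097 = -1826418147588531099570451082/72550787405625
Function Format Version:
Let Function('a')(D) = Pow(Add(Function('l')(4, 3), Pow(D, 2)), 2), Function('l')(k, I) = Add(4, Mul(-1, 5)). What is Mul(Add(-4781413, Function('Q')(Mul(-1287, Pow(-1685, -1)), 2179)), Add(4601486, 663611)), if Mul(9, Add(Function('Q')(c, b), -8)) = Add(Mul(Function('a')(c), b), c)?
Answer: Rational(-1826418147588531099570451082, 72550787405625) ≈ -2.5174e+13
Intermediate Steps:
Function('l')(k, I) = -1 (Function('l')(k, I) = Add(4, -5) = -1)
Function('a')(D) = Pow(Add(-1, Pow(D, 2)), 2)
Function('Q')(c, b) = Add(8, Mul(Rational(1, 9), c), Mul(Rational(1, 9), b, Pow(Add(-1, Pow(c, 2)), 2))) (Function('Q')(c, b) = Add(8, Mul(Rational(1, 9), Add(Mul(Pow(Add(-1, Pow(c, 2)), 2), b), c))) = Add(8, Mul(Rational(1, 9), Add(Mul(b, Pow(Add(-1, Pow(c, 2)), 2)), c))) = Add(8, Mul(Rational(1, 9), Add(c, Mul(b, Pow(Add(-1, Pow(c, 2)), 2))))) = Add(8, Add(Mul(Rational(1, 9), c), Mul(Rational(1, 9), b, Pow(Add(-1, Pow(c, 2)), 2)))) = Add(8, Mul(Rational(1, 9), c), Mul(Rational(1, 9), b, Pow(Add(-1, Pow(c, 2)), 2))))
Mul(Add(-4781413, Function('Q')(Mul(-1287, Pow(-1685, -1)), 2179)), Add(4601486, 663611)) = Mul(Add(-4781413, Add(8, Mul(Rational(1, 9), Mul(-1287, Pow(-1685, -1))), Mul(Rational(1, 9), 2179, Pow(Add(-1, Pow(Mul(-1287, Pow(-1685, -1)), 2)), 2)))), Add(4601486, 663611)) = Mul(Add(-4781413, Add(8, Mul(Rational(1, 9), Mul(-1287, Rational(-1, 1685))), Mul(Rational(1, 9), 2179, Pow(Add(-1, Pow(Mul(-1287, Rational(-1, 1685)), 2)), 2)))), 5265097) = Mul(Add(-4781413, Add(8, Mul(Rational(1, 9), Rational(1287, 1685)), Mul(Rational(1, 9), 2179, Pow(Add(-1, Pow(Rational(1287, 1685), 2)), 2)))), 5265097) = Mul(Add(-4781413, Add(8, Rational(143, 1685), Mul(Rational(1, 9), 2179, Pow(Add(-1, Rational(1656369, 2839225)), 2)))), 5265097) = Mul(Add(-4781413, Add(8, Rational(143, 1685), Mul(Rational(1, 9), 2179, Pow(Rational(-1182856, 2839225), 2)))), 5265097) = Mul(Add(-4781413, Add(8, Rational(143, 1685), Mul(Rational(1, 9), 2179, Rational(1399148316736, 8061198600625)))), 5265097) = Mul(Add(-4781413, Add(8, Rational(143, 1685), Rational(3048744182167744, 72550787405625))), 5265097) = Mul(Add(-4781413, Rational(3635307610551619, 72550787405625)), 5265097) = Mul(Rational(-346891642753881096506, 72550787405625), 5265097) = Rational(-1826418147588531099570451082, 72550787405625)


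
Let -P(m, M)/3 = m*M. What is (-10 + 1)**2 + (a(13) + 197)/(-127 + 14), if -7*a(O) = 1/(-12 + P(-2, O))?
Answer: 4137673/52206 ≈ 79.257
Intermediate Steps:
P(m, M) = -3*M*m (P(m, M) = -3*m*M = -3*M*m)
a(O) = -1/(7*(-12 + 6*O)) (a(O) = -1/(7*(-12 - 3*O*(-2))) = -1/(7*(-12 + 6*O)))
(-10 + 1)**2 + (a(13) + 197)/(-127 + 14) = (-10 + 1)**2 + (-1/(-84 + 42*13) + 197)/(-127 + 14) = (-9)**2 + (-1/(-84 + 546) + 197)/(-113) = 81 + (-1/462 + 197)*(-1/113) = 81 + (91013/462)*(-1/113) = 81 - 91013/52206 = 4137673/52206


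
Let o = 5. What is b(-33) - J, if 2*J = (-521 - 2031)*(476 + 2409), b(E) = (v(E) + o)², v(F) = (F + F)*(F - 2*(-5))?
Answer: 6000789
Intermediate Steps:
v(F) = 2*F*(10 + F) (v(F) = (2*F)*(F + 10) = (2*F)*(10 + F) = 2*F*(10 + F))
b(E) = (5 + 2*E*(10 + E))² (b(E) = (2*E*(10 + E) + 5)² = (5 + 2*E*(10 + E))²)
J = -3681260 (J = ((-521 - 2031)*(476 + 2409))/2 = (-2552*2885)/2 = (½)*(-7362520) = -3681260)
b(-33) - J = (5 + 2*(-33)*(10 - 33))² - 1*(-3681260) = (5 + 2*(-33)*(-23))² + 3681260 = (5 + 1518)² + 3681260 = 1523² + 3681260 = 2319529 + 3681260 = 6000789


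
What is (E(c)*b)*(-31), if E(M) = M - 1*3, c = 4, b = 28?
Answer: -868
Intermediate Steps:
E(M) = -3 + M (E(M) = M - 3 = -3 + M)
(E(c)*b)*(-31) = ((-3 + 4)*28)*(-31) = (1*28)*(-31) = 28*(-31) = -868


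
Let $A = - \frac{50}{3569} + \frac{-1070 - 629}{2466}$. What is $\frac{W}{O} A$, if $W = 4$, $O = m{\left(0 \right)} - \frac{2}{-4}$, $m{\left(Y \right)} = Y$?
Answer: $- \frac{24748124}{4400577} \approx -5.6238$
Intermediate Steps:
$O = \frac{1}{2}$ ($O = 0 - \frac{2}{-4} = 0 - - \frac{1}{2} = 0 + \frac{1}{2} = \frac{1}{2} \approx 0.5$)
$A = - \frac{6187031}{8801154}$ ($A = \left(-50\right) \frac{1}{3569} - \frac{1699}{2466} = - \frac{50}{3569} - \frac{1699}{2466} = - \frac{6187031}{8801154} \approx -0.70298$)
$\frac{W}{O} A = 4 \frac{1}{\frac{1}{2}} \left(- \frac{6187031}{8801154}\right) = 4 \cdot 2 \left(- \frac{6187031}{8801154}\right) = 8 \left(- \frac{6187031}{8801154}\right) = - \frac{24748124}{4400577}$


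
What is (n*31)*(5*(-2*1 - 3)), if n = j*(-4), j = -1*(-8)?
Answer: 24800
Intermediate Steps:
j = 8
n = -32 (n = 8*(-4) = -32)
(n*31)*(5*(-2*1 - 3)) = (-32*31)*(5*(-2*1 - 3)) = -4960*(-2 - 3) = -4960*(-5) = -992*(-25) = 24800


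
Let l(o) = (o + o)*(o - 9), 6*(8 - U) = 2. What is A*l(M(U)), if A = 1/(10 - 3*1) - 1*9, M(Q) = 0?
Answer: 0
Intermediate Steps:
U = 23/3 (U = 8 - 1/6*2 = 8 - 1/3 = 23/3 ≈ 7.6667)
l(o) = 2*o*(-9 + o) (l(o) = (2*o)*(-9 + o) = 2*o*(-9 + o))
A = -62/7 (A = 1/(10 - 3) - 9 = 1/7 - 9 = -62/7 ≈ -8.8571)
A*l(M(U)) = -124*0*(-9 + 0)/7 = -124*0*(-9)/7 = -62/7*0 = 0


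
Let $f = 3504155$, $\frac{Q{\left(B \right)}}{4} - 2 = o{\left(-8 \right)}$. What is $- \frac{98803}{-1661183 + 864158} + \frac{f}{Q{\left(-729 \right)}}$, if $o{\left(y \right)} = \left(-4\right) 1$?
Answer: $- \frac{2792898348451}{6376200} \approx -4.3802 \cdot 10^{5}$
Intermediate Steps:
$o{\left(y \right)} = -4$
$Q{\left(B \right)} = -8$ ($Q{\left(B \right)} = 8 + 4 \left(-4\right) = 8 - 16 = -8$)
$- \frac{98803}{-1661183 + 864158} + \frac{f}{Q{\left(-729 \right)}} = - \frac{98803}{-1661183 + 864158} + \frac{3504155}{-8} = - \frac{98803}{-797025} + 3504155 \left(- \frac{1}{8}\right) = \left(-98803\right) \left(- \frac{1}{797025}\right) - \frac{3504155}{8} = \frac{98803}{797025} - \frac{3504155}{8} = - \frac{2792898348451}{6376200}$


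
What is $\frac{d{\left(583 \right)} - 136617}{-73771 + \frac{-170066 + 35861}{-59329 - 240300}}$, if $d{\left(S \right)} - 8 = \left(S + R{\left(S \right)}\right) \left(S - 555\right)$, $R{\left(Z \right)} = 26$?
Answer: $\frac{35822744353}{22103796754} \approx 1.6207$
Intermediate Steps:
$d{\left(S \right)} = 8 + \left(-555 + S\right) \left(26 + S\right)$ ($d{\left(S \right)} = 8 + \left(S + 26\right) \left(S - 555\right) = 8 + \left(26 + S\right) \left(-555 + S\right) = 8 + \left(-555 + S\right) \left(26 + S\right)$)
$\frac{d{\left(583 \right)} - 136617}{-73771 + \frac{-170066 + 35861}{-59329 - 240300}} = \frac{\left(-14422 + 583^{2} - 308407\right) - 136617}{-73771 + \frac{-170066 + 35861}{-59329 - 240300}} = \frac{\left(-14422 + 339889 - 308407\right) - 136617}{-73771 - \frac{134205}{-299629}} = \frac{17060 - 136617}{-73771 - - \frac{134205}{299629}} = - \frac{119557}{-73771 + \frac{134205}{299629}} = - \frac{119557}{- \frac{22103796754}{299629}} = \left(-119557\right) \left(- \frac{299629}{22103796754}\right) = \frac{35822744353}{22103796754}$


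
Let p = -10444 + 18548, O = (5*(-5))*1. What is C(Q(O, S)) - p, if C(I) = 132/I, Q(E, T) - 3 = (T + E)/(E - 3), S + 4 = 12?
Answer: -814808/101 ≈ -8067.4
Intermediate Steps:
S = 8 (S = -4 + 12 = 8)
O = -25 (O = -25*1 = -25)
Q(E, T) = 3 + (E + T)/(-3 + E) (Q(E, T) = 3 + (T + E)/(E - 3) = 3 + (E + T)/(-3 + E))
p = 8104
C(Q(O, S)) - p = 132/(((-9 + 8 + 4*(-25))/(-3 - 25))) - 1*8104 = 132/(((-9 + 8 - 100)/(-28))) - 8104 = 132/((-1/28*(-101))) - 8104 = 132/(101/28) - 8104 = 132*(28/101) - 8104 = 3696/101 - 8104 = -814808/101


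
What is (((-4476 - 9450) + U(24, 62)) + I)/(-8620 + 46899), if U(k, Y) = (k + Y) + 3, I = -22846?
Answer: -36683/38279 ≈ -0.95831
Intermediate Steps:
U(k, Y) = 3 + Y + k (U(k, Y) = (Y + k) + 3 = 3 + Y + k)
(((-4476 - 9450) + U(24, 62)) + I)/(-8620 + 46899) = (((-4476 - 9450) + (3 + 62 + 24)) - 22846)/(-8620 + 46899) = ((-13926 + 89) - 22846)/38279 = (-13837 - 22846)*(1/38279) = -36683*1/38279 = -36683/38279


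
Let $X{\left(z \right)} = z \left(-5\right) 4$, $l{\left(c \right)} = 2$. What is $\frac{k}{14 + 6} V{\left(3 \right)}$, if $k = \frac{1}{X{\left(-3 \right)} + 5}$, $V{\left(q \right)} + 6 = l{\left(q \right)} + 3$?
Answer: $- \frac{1}{1300} \approx -0.00076923$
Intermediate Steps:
$V{\left(q \right)} = -1$ ($V{\left(q \right)} = -6 + \left(2 + 3\right) = -6 + 5 = -1$)
$X{\left(z \right)} = - 20 z$ ($X{\left(z \right)} = - 5 z 4 = - 20 z$)
$k = \frac{1}{65}$ ($k = \frac{1}{\left(-20\right) \left(-3\right) + 5} = \frac{1}{60 + 5} = \frac{1}{65} \approx 0.015385$)
$\frac{k}{14 + 6} V{\left(3 \right)} = \frac{1}{65 \left(14 + 6\right)} \left(-1\right) = \frac{1}{65 \cdot 20} \left(-1\right) = \frac{1}{65} \cdot \frac{1}{20} \left(-1\right) = \frac{1}{1300} \left(-1\right) = - \frac{1}{1300}$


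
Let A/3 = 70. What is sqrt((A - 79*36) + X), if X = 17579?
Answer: 7*sqrt(305) ≈ 122.25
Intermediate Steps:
A = 210 (A = 3*70 = 210)
sqrt((A - 79*36) + X) = sqrt((210 - 79*36) + 17579) = sqrt((210 - 2844) + 17579) = sqrt(-2634 + 17579) = sqrt(14945) = 7*sqrt(305)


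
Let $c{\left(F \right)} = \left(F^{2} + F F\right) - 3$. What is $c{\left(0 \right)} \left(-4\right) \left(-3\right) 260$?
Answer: $-9360$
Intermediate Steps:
$c{\left(F \right)} = -3 + 2 F^{2}$ ($c{\left(F \right)} = \left(F^{2} + F^{2}\right) - 3 = 2 F^{2} - 3 = -3 + 2 F^{2}$)
$c{\left(0 \right)} \left(-4\right) \left(-3\right) 260 = \left(-3 + 2 \cdot 0^{2}\right) \left(-4\right) \left(-3\right) 260 = \left(-3 + 2 \cdot 0\right) \left(-4\right) \left(-3\right) 260 = \left(-3 + 0\right) \left(-4\right) \left(-3\right) 260 = \left(-3\right) \left(-4\right) \left(-3\right) 260 = 12 \left(-3\right) 260 = \left(-36\right) 260 = -9360$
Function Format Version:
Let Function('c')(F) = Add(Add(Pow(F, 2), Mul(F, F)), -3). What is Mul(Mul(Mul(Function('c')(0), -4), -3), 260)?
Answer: -9360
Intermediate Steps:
Function('c')(F) = Add(-3, Mul(2, Pow(F, 2))) (Function('c')(F) = Add(Add(Pow(F, 2), Pow(F, 2)), -3) = Add(Mul(2, Pow(F, 2)), -3) = Add(-3, Mul(2, Pow(F, 2))))
Mul(Mul(Mul(Function('c')(0), -4), -3), 260) = Mul(Mul(Mul(Add(-3, Mul(2, Pow(0, 2))), -4), -3), 260) = Mul(Mul(Mul(Add(-3, Mul(2, 0)), -4), -3), 260) = Mul(Mul(Mul(Add(-3, 0), -4), -3), 260) = Mul(Mul(Mul(-3, -4), -3), 260) = Mul(Mul(12, -3), 260) = Mul(-36, 260) = -9360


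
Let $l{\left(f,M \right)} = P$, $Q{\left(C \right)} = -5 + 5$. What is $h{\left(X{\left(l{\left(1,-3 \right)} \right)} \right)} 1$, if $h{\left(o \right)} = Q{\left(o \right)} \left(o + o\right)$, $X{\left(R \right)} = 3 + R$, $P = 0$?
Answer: $0$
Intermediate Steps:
$Q{\left(C \right)} = 0$
$l{\left(f,M \right)} = 0$
$h{\left(o \right)} = 0$ ($h{\left(o \right)} = 0 \left(o + o\right) = 0 \cdot 2 o = 0$)
$h{\left(X{\left(l{\left(1,-3 \right)} \right)} \right)} 1 = 0 \cdot 1 = 0$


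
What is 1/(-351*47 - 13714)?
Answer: -1/30211 ≈ -3.3101e-5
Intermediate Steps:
1/(-351*47 - 13714) = 1/(-16497 - 13714) = 1/(-30211) = -1/30211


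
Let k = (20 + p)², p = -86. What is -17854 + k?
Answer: -13498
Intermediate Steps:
k = 4356 (k = (20 - 86)² = (-66)² = 4356)
-17854 + k = -17854 + 4356 = -13498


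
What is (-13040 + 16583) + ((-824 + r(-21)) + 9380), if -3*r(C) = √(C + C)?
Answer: 12099 - I*√42/3 ≈ 12099.0 - 2.1602*I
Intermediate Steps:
r(C) = -√2*√C/3 (r(C) = -√(C + C)/3 = -√2*√C/3)
(-13040 + 16583) + ((-824 + r(-21)) + 9380) = (-13040 + 16583) + ((-824 - √2*√(-21)/3) + 9380) = 3543 + ((-824 - √2*I*√21/3) + 9380) = 3543 + ((-824 - I*√42/3) + 9380) = 3543 + (8556 - I*√42/3) = 12099 - I*√42/3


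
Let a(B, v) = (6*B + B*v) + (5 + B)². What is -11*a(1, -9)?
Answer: -363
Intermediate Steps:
a(B, v) = (5 + B)² + 6*B + B*v
-11*a(1, -9) = -11*((5 + 1)² + 6*1 + 1*(-9)) = -11*(6² + 6 - 9) = -11*(36 + 6 - 9) = -11*33 = -363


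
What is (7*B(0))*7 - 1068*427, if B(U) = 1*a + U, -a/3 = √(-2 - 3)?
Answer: -456036 - 147*I*√5 ≈ -4.5604e+5 - 328.7*I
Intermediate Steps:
a = -3*I*√5 (a = -3*√(-2 - 3) = -3*I*√5 ≈ -6.7082*I)
B(U) = U - 3*I*√5 (B(U) = 1*(-3*I*√5) + U = -3*I*√5 + U = U - 3*I*√5)
(7*B(0))*7 - 1068*427 = (7*(0 - 3*I*√5))*7 - 1068*427 = (7*(-3*I*√5))*7 - 456036 = -21*I*√5*7 - 456036 = -147*I*√5 - 456036 = -456036 - 147*I*√5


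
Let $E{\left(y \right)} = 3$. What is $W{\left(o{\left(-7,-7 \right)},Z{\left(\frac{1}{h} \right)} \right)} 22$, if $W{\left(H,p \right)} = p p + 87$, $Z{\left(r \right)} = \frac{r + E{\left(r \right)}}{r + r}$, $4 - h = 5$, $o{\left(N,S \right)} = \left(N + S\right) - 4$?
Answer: $1936$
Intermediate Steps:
$o{\left(N,S \right)} = -4 + N + S$
$h = -1$ ($h = 4 - 5 = -1$)
$Z{\left(r \right)} = \frac{3 + r}{2 r}$ ($Z{\left(r \right)} = \frac{r + 3}{r + r} = \frac{3 + r}{2 r}$)
$W{\left(H,p \right)} = 87 + p^{2}$ ($W{\left(H,p \right)} = p^{2} + 87 = 87 + p^{2}$)
$W{\left(o{\left(-7,-7 \right)},Z{\left(\frac{1}{h} \right)} \right)} 22 = \left(87 + \left(\frac{3 + \frac{1}{-1}}{2 \frac{1}{-1}}\right)^{2}\right) 22 = \left(87 + \left(\frac{3 - 1}{2 \left(-1\right)}\right)^{2}\right) 22 = \left(87 + \left(\frac{1}{2} \left(-1\right) 2\right)^{2}\right) 22 = \left(87 + \left(-1\right)^{2}\right) 22 = \left(87 + 1\right) 22 = 88 \cdot 22 = 1936$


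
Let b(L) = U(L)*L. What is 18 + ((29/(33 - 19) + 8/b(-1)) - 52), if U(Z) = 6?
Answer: -1397/42 ≈ -33.262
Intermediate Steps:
b(L) = 6*L
18 + ((29/(33 - 19) + 8/b(-1)) - 52) = 18 + ((29/(33 - 19) + 8/((6*(-1)))) - 52) = 18 + ((29/14 + 8/(-6)) - 52) = 18 + ((29*(1/14) + 8*(-⅙)) - 52) = 18 + ((29/14 - 4/3) - 52) = 18 + (31/42 - 52) = 18 - 2153/42 = -1397/42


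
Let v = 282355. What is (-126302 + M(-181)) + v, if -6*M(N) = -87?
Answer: 312135/2 ≈ 1.5607e+5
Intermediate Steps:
M(N) = 29/2 (M(N) = -⅙*(-87) = 29/2)
(-126302 + M(-181)) + v = (-126302 + 29/2) + 282355 = -252575/2 + 282355 = 312135/2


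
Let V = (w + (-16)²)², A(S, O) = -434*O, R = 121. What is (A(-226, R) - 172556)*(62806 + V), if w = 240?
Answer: -69506567540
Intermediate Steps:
V = 246016 (V = (240 + (-16)²)² = (240 + 256)² = 496² = 246016)
(A(-226, R) - 172556)*(62806 + V) = (-434*121 - 172556)*(62806 + 246016) = (-52514 - 172556)*308822 = -225070*308822 = -69506567540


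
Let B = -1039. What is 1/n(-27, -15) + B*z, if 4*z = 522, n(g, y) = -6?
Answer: -406769/3 ≈ -1.3559e+5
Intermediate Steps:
z = 261/2 (z = (1/4)*522 = 261/2 ≈ 130.50)
1/n(-27, -15) + B*z = 1/(-6) - 1039*261/2 = -1/6 - 271179/2 = -406769/3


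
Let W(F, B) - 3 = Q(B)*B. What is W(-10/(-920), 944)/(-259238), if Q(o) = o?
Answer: -891139/259238 ≈ -3.4375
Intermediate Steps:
W(F, B) = 3 + B² (W(F, B) = 3 + B*B = 3 + B²)
W(-10/(-920), 944)/(-259238) = (3 + 944²)/(-259238) = (3 + 891136)*(-1/259238) = 891139*(-1/259238) = -891139/259238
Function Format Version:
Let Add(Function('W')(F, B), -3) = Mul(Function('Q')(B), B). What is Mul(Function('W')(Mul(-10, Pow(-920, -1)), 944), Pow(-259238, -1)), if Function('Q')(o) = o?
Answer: Rational(-891139, 259238) ≈ -3.4375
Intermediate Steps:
Function('W')(F, B) = Add(3, Pow(B, 2)) (Function('W')(F, B) = Add(3, Mul(B, B)) = Add(3, Pow(B, 2)))
Mul(Function('W')(Mul(-10, Pow(-920, -1)), 944), Pow(-259238, -1)) = Mul(Add(3, Pow(944, 2)), Pow(-259238, -1)) = Mul(Add(3, 891136), Rational(-1, 259238)) = Mul(891139, Rational(-1, 259238)) = Rational(-891139, 259238)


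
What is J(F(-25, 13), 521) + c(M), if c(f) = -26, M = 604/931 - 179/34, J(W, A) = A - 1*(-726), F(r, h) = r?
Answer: 1221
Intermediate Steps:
J(W, A) = 726 + A (J(W, A) = A + 726 = 726 + A)
M = -146113/31654 (M = 604*(1/931) - 179*1/34 = 604/931 - 179/34 = -146113/31654 ≈ -4.6159)
J(F(-25, 13), 521) + c(M) = (726 + 521) - 26 = 1247 - 26 = 1221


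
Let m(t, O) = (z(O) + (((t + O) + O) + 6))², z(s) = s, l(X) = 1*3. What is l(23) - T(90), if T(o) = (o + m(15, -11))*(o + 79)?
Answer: -39543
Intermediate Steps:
l(X) = 3
m(t, O) = (6 + t + 3*O)² (m(t, O) = (O + (((t + O) + O) + 6))² = (O + (((O + t) + O) + 6))² = (O + ((t + 2*O) + 6))² = (O + (6 + t + 2*O))² = (6 + t + 3*O)²)
T(o) = (79 + o)*(144 + o) (T(o) = (o + (6 + 15 + 3*(-11))²)*(o + 79) = (o + (6 + 15 - 33)²)*(79 + o) = (o + (-12)²)*(79 + o) = (o + 144)*(79 + o) = (144 + o)*(79 + o) = (79 + o)*(144 + o))
l(23) - T(90) = 3 - (11376 + 90² + 223*90) = 3 - (11376 + 8100 + 20070) = 3 - 1*39546 = 3 - 39546 = -39543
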